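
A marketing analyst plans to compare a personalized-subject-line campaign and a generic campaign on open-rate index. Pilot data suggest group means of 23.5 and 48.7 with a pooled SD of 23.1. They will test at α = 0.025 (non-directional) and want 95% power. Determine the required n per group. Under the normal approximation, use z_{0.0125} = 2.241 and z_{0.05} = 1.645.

Cohen's d = |M₁ − M₂| / SD_pooled = |23.5 − 48.7| / 23.1 = 25.2 / 23.1 = 1.091.
For two independent groups with equal n: n = 2·((z_{α/2} + z_β) / d)².
z_{α/2} + z_β = 2.241 + 1.645 = 3.886.
n = 2 × (3.886 / 1.091)² = 2 × 3.562² = 2 × 12.69 = 25.4.
Round up to the next whole participant.

n = 26 per group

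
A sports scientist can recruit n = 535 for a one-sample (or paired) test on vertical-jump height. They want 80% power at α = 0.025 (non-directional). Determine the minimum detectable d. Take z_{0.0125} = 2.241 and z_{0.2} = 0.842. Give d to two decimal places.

For a single sample (or paired design) of n = 535: d_min = (z_{α/2} + z_β)/√n.
z-sum = 2.241 + 0.842 = 3.083.
d_min = 3.083 / √535 = 3.083 / 23.130 = 0.133.

d_min ≈ 0.13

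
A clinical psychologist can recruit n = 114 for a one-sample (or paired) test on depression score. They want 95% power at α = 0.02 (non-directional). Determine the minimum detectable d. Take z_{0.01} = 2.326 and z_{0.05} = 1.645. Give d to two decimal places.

For a single sample (or paired design) of n = 114: d_min = (z_{α/2} + z_β)/√n.
z-sum = 2.326 + 1.645 = 3.971.
d_min = 3.971 / √114 = 3.971 / 10.677 = 0.372.

d_min ≈ 0.37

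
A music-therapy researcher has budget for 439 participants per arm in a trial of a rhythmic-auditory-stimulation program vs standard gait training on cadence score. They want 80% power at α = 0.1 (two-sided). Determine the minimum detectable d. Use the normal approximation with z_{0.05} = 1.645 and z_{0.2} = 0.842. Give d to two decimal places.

d_min ≈ 0.17

For two independent groups of n = 439 each: d_min = (z_{α/2} + z_β)·√(2/n).
z-sum = 1.645 + 0.842 = 2.487.
d_min = 2.487 × √(2/439) = 2.487 × 0.0675 = 0.168.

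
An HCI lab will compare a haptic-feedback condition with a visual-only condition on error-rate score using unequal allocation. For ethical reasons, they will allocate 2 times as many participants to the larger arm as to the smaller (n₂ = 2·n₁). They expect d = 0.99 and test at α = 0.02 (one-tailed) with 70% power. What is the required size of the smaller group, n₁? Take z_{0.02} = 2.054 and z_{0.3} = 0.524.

n₁ = 11

With allocation ratio k = n₂/n₁ = 2, Var(x̄₁−x̄₂) = σ²(1/n₁ + 1/(k·n₁)) = σ²·(k+1)/(k·n₁).
So n₁ = (1 + 1/k)·((z_{α} + z_β)/d)² = 1.500 × (2.578/0.99)².
n₁ = 1.500 × 6.78 = 10.2.
Round up: n₁ = 11, giving n₂ = 2 × 11 = 22.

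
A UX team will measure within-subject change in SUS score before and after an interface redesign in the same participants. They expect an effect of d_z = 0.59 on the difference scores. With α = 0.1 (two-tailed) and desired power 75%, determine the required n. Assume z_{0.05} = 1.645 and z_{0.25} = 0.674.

For a paired (one-sample on differences) test: n = ((z_{α/2} + z_β) / d)².
z_{α/2} + z_β = 1.645 + 0.674 = 2.319.
n = (2.319 / 0.59)² = 3.931² = 15.45.
Round up.

n = 16 pairs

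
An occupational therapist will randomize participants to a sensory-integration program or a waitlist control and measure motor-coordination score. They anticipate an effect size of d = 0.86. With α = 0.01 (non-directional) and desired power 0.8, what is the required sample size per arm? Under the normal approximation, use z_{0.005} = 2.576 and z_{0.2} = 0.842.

For two independent groups with equal n: n = 2·((z_{α/2} + z_β) / d)².
z_{α/2} + z_β = 2.576 + 0.842 = 3.418.
n = 2 × (3.418 / 0.86)² = 2 × 3.974² = 2 × 15.80 = 31.6.
Round up to the next whole participant.

n = 32 per group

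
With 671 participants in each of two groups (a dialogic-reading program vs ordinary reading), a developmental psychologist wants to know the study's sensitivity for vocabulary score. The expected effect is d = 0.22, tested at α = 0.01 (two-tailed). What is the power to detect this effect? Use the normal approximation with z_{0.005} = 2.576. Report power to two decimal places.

power ≈ 0.93

For two equal groups, power = Φ(d·√(n/2) − z_{α/2}).
d·√(n/2) = 0.22 × √(671/2) = 0.22 × 18.317 = 4.030.
z_β = 4.030 − 2.576 = 1.454.
Power = Φ(1.454) = 0.927.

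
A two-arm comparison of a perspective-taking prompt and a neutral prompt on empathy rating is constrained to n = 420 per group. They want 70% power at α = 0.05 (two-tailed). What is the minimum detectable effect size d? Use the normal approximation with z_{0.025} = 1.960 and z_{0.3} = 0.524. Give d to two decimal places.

For two independent groups of n = 420 each: d_min = (z_{α/2} + z_β)·√(2/n).
z-sum = 1.960 + 0.524 = 2.484.
d_min = 2.484 × √(2/420) = 2.484 × 0.0690 = 0.171.

d_min ≈ 0.17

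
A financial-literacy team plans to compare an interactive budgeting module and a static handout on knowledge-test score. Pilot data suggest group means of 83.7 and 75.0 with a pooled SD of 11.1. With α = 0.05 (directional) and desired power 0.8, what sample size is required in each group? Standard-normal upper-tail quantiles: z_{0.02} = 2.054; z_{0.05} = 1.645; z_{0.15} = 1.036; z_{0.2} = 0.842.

Cohen's d = |M₁ − M₂| / SD_pooled = |83.7 − 75.0| / 11.1 = 8.7 / 11.1 = 0.784.
For two independent groups with equal n: n = 2·((z_{α} + z_β) / d)².
z_{α} + z_β = 1.645 + 0.842 = 2.487.
n = 2 × (2.487 / 0.784)² = 2 × 3.172² = 2 × 10.06 = 20.1.
Round up to the next whole participant.

n = 21 per group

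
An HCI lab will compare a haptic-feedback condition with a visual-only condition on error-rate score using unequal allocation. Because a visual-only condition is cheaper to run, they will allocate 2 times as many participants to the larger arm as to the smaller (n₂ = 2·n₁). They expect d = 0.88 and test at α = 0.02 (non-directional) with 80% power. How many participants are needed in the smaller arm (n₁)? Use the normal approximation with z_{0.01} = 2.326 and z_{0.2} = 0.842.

With allocation ratio k = n₂/n₁ = 2, Var(x̄₁−x̄₂) = σ²(1/n₁ + 1/(k·n₁)) = σ²·(k+1)/(k·n₁).
So n₁ = (1 + 1/k)·((z_{α/2} + z_β)/d)² = 1.500 × (3.168/0.88)².
n₁ = 1.500 × 12.96 = 19.4.
Round up: n₁ = 20, giving n₂ = 2 × 20 = 40.

n₁ = 20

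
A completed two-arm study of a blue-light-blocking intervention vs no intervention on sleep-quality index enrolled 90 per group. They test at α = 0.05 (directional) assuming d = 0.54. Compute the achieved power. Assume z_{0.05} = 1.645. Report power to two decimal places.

For two equal groups, power = Φ(d·√(n/2) − z_{α}).
d·√(n/2) = 0.54 × √(90/2) = 0.54 × 6.708 = 3.622.
z_β = 3.622 − 1.645 = 1.977.
Power = Φ(1.977) = 0.976.

power ≈ 0.98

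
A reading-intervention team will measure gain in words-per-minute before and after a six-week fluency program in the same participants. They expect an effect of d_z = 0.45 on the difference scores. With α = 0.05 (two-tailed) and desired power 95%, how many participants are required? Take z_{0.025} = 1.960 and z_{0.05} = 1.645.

For a paired (one-sample on differences) test: n = ((z_{α/2} + z_β) / d)².
z_{α/2} + z_β = 1.960 + 1.645 = 3.605.
n = (3.605 / 0.45)² = 8.011² = 64.18.
Round up.

n = 65 pairs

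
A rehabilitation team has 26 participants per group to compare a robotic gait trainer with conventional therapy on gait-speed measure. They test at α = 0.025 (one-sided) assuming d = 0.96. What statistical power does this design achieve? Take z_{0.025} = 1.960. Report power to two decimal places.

power ≈ 0.93

For two equal groups, power = Φ(d·√(n/2) − z_{α}).
d·√(n/2) = 0.96 × √(26/2) = 0.96 × 3.606 = 3.461.
z_β = 3.461 − 1.960 = 1.501.
Power = Φ(1.501) = 0.933.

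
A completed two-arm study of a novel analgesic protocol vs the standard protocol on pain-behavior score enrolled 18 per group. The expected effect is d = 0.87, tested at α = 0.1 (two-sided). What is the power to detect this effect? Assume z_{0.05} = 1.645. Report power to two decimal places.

power ≈ 0.83

For two equal groups, power = Φ(d·√(n/2) − z_{α/2}).
d·√(n/2) = 0.87 × √(18/2) = 0.87 × 3.000 = 2.610.
z_β = 2.610 − 1.645 = 0.965.
Power = Φ(0.965) = 0.833.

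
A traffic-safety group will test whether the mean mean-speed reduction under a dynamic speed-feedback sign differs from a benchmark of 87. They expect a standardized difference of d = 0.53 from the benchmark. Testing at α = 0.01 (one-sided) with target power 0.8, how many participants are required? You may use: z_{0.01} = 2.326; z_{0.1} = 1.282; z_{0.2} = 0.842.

For a one-sample test: n = ((z_{α} + z_β) / d)².
z_{α} + z_β = 2.326 + 0.842 = 3.168.
n = (3.168 / 0.53)² = 5.977² = 35.73.
Round up.

n = 36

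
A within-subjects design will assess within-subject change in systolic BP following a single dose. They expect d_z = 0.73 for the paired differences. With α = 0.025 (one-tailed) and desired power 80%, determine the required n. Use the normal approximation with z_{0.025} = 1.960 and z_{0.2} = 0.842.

n = 15 pairs

For a paired (one-sample on differences) test: n = ((z_{α} + z_β) / d)².
z_{α} + z_β = 1.960 + 0.842 = 2.802.
n = (2.802 / 0.73)² = 3.838² = 14.73.
Round up.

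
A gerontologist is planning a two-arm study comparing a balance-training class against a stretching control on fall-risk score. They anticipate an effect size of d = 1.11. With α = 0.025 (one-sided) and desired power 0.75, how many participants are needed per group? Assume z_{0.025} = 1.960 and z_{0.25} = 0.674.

n = 12 per group

For two independent groups with equal n: n = 2·((z_{α} + z_β) / d)².
z_{α} + z_β = 1.960 + 0.674 = 2.634.
n = 2 × (2.634 / 1.11)² = 2 × 2.373² = 2 × 5.63 = 11.3.
Round up to the next whole participant.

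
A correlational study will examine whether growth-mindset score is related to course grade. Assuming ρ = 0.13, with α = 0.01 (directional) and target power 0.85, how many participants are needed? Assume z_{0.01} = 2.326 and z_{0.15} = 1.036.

n = 665

Fisher's z: C = ½·ln((1+r)/(1−r)) = ½·ln(1.2989) = 0.1307.
n = ((z_{α} + z_β)/C)² + 3.
(2.326 + 1.036) / 0.1307 = 3.362 / 0.1307 = 25.723.
n = 25.723² + 3 = 661.67 + 3 = 664.7.
Round up.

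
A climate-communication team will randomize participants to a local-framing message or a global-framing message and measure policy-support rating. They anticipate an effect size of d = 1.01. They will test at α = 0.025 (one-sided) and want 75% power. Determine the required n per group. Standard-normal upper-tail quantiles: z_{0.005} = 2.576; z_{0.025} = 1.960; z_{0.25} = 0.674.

n = 14 per group

For two independent groups with equal n: n = 2·((z_{α} + z_β) / d)².
z_{α} + z_β = 1.960 + 0.674 = 2.634.
n = 2 × (2.634 / 1.01)² = 2 × 2.608² = 2 × 6.80 = 13.6.
Round up to the next whole participant.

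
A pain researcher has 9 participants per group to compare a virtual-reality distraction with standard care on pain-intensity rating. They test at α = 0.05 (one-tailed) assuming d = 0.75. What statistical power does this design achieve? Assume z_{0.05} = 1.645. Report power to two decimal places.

power ≈ 0.48

For two equal groups, power = Φ(d·√(n/2) − z_{α}).
d·√(n/2) = 0.75 × √(9/2) = 0.75 × 2.121 = 1.591.
z_β = 1.591 − 1.645 = -0.054.
Power = Φ(-0.054) = 0.478.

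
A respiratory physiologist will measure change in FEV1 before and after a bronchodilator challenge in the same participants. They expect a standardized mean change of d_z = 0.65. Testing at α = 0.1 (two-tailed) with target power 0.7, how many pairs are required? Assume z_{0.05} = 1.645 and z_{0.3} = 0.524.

n = 12 pairs

For a paired (one-sample on differences) test: n = ((z_{α/2} + z_β) / d)².
z_{α/2} + z_β = 1.645 + 0.524 = 2.169.
n = (2.169 / 0.65)² = 3.337² = 11.14.
Round up.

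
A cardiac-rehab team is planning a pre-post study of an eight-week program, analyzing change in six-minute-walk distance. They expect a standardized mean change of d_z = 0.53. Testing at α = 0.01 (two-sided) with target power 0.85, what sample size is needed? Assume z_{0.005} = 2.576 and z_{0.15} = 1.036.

n = 47 pairs

For a paired (one-sample on differences) test: n = ((z_{α/2} + z_β) / d)².
z_{α/2} + z_β = 2.576 + 1.036 = 3.612.
n = (3.612 / 0.53)² = 6.815² = 46.45.
Round up.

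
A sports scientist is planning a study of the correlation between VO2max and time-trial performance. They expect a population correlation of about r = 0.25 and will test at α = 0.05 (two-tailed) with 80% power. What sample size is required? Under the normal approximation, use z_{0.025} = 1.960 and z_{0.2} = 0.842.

n = 124

Fisher's z: C = ½·ln((1+r)/(1−r)) = ½·ln(1.6667) = 0.2554.
n = ((z_{α/2} + z_β)/C)² + 3.
(1.960 + 0.842) / 0.2554 = 2.802 / 0.2554 = 10.971.
n = 10.971² + 3 = 120.36 + 3 = 123.4.
Round up.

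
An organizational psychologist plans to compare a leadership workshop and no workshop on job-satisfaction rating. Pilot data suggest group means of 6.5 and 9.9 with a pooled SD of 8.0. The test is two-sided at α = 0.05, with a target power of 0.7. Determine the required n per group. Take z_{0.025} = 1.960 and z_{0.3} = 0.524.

Cohen's d = |M₁ − M₂| / SD_pooled = |6.5 − 9.9| / 8.0 = 3.4 / 8.0 = 0.425.
For two independent groups with equal n: n = 2·((z_{α/2} + z_β) / d)².
z_{α/2} + z_β = 1.960 + 0.524 = 2.484.
n = 2 × (2.484 / 0.425)² = 2 × 5.845² = 2 × 34.16 = 68.3.
Round up to the next whole participant.

n = 69 per group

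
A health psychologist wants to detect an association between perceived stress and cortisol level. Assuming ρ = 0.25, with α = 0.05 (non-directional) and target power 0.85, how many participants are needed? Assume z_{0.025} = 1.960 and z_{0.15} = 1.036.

Fisher's z: C = ½·ln((1+r)/(1−r)) = ½·ln(1.6667) = 0.2554.
n = ((z_{α/2} + z_β)/C)² + 3.
(1.960 + 1.036) / 0.2554 = 2.996 / 0.2554 = 11.731.
n = 11.731² + 3 = 137.61 + 3 = 140.6.
Round up.

n = 141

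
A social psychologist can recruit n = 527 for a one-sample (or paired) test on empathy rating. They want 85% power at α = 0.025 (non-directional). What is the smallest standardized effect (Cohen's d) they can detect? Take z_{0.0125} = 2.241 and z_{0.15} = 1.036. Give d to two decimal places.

d_min ≈ 0.14

For a single sample (or paired design) of n = 527: d_min = (z_{α/2} + z_β)/√n.
z-sum = 2.241 + 1.036 = 3.277.
d_min = 3.277 / √527 = 3.277 / 22.956 = 0.143.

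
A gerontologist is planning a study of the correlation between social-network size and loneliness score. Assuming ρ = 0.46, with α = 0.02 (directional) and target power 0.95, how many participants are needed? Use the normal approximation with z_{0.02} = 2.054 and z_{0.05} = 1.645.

n = 59

Fisher's z: C = ½·ln((1+r)/(1−r)) = ½·ln(2.7037) = 0.4973.
n = ((z_{α} + z_β)/C)² + 3.
(2.054 + 1.645) / 0.4973 = 3.699 / 0.4973 = 7.438.
n = 7.438² + 3 = 55.33 + 3 = 58.3.
Round up.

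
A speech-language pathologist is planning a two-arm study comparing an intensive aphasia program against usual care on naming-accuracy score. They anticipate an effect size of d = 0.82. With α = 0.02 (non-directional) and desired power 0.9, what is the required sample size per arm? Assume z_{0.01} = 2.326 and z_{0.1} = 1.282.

For two independent groups with equal n: n = 2·((z_{α/2} + z_β) / d)².
z_{α/2} + z_β = 2.326 + 1.282 = 3.608.
n = 2 × (3.608 / 0.82)² = 2 × 4.400² = 2 × 19.36 = 38.7.
Round up to the next whole participant.

n = 39 per group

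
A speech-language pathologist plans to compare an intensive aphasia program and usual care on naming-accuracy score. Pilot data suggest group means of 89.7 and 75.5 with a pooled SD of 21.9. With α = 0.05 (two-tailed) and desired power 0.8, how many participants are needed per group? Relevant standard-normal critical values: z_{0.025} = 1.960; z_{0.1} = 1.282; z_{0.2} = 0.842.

n = 38 per group

Cohen's d = |M₁ − M₂| / SD_pooled = |89.7 − 75.5| / 21.9 = 14.2 / 21.9 = 0.648.
For two independent groups with equal n: n = 2·((z_{α/2} + z_β) / d)².
z_{α/2} + z_β = 1.960 + 0.842 = 2.802.
n = 2 × (2.802 / 0.648)² = 2 × 4.324² = 2 × 18.70 = 37.4.
Round up to the next whole participant.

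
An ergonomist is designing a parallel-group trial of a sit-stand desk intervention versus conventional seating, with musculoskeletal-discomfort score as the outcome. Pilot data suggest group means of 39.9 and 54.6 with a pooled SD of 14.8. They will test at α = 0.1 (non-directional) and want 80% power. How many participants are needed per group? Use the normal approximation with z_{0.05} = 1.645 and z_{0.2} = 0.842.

Cohen's d = |M₁ − M₂| / SD_pooled = |39.9 − 54.6| / 14.8 = 14.7 / 14.8 = 0.993.
For two independent groups with equal n: n = 2·((z_{α/2} + z_β) / d)².
z_{α/2} + z_β = 1.645 + 0.842 = 2.487.
n = 2 × (2.487 / 0.993)² = 2 × 2.505² = 2 × 6.27 = 12.5.
Round up to the next whole participant.

n = 13 per group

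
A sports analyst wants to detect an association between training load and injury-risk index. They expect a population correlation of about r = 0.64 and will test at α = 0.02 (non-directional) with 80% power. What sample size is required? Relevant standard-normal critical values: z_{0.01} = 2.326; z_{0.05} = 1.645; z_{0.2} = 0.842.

Fisher's z: C = ½·ln((1+r)/(1−r)) = ½·ln(4.5556) = 0.7582.
n = ((z_{α/2} + z_β)/C)² + 3.
(2.326 + 0.842) / 0.7582 = 3.168 / 0.7582 = 4.178.
n = 4.178² + 3 = 17.46 + 3 = 20.5.
Round up.

n = 21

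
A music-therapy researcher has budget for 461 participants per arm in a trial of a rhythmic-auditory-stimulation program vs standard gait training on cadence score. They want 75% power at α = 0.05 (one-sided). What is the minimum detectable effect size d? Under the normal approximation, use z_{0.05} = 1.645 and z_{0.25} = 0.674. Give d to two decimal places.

For two independent groups of n = 461 each: d_min = (z_{α} + z_β)·√(2/n).
z-sum = 1.645 + 0.674 = 2.319.
d_min = 2.319 × √(2/461) = 2.319 × 0.0659 = 0.153.

d_min ≈ 0.15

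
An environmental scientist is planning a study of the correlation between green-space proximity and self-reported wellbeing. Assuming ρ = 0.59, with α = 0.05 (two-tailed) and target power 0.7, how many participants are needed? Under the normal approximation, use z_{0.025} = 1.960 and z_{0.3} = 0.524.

n = 17

Fisher's z: C = ½·ln((1+r)/(1−r)) = ½·ln(3.8780) = 0.6777.
n = ((z_{α/2} + z_β)/C)² + 3.
(1.960 + 0.524) / 0.6777 = 2.484 / 0.6777 = 3.665.
n = 3.665² + 3 = 13.43 + 3 = 16.4.
Round up.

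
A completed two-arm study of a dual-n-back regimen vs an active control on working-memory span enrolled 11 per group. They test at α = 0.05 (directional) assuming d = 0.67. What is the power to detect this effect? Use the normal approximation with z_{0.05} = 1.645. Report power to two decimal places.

power ≈ 0.47

For two equal groups, power = Φ(d·√(n/2) − z_{α}).
d·√(n/2) = 0.67 × √(11/2) = 0.67 × 2.345 = 1.571.
z_β = 1.571 − 1.645 = -0.074.
Power = Φ(-0.074) = 0.471.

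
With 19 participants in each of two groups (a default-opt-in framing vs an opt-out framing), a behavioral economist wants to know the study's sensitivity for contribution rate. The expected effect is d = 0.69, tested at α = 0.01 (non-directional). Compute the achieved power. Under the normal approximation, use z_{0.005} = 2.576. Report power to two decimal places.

For two equal groups, power = Φ(d·√(n/2) − z_{α/2}).
d·√(n/2) = 0.69 × √(19/2) = 0.69 × 3.082 = 2.127.
z_β = 2.127 − 2.576 = -0.449.
Power = Φ(-0.449) = 0.327.

power ≈ 0.33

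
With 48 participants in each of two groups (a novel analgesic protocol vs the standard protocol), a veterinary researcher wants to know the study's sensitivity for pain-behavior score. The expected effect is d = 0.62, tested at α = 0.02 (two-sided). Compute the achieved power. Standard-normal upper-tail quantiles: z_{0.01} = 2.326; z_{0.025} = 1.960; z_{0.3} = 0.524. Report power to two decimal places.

For two equal groups, power = Φ(d·√(n/2) − z_{α/2}).
d·√(n/2) = 0.62 × √(48/2) = 0.62 × 4.899 = 3.037.
z_β = 3.037 − 2.326 = 0.711.
Power = Φ(0.711) = 0.762.

power ≈ 0.76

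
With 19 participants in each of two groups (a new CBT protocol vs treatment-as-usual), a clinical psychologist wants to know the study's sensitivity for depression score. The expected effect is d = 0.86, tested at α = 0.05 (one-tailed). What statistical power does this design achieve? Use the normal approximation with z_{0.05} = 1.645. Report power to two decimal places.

For two equal groups, power = Φ(d·√(n/2) − z_{α}).
d·√(n/2) = 0.86 × √(19/2) = 0.86 × 3.082 = 2.651.
z_β = 2.651 − 1.645 = 1.006.
Power = Φ(1.006) = 0.843.

power ≈ 0.84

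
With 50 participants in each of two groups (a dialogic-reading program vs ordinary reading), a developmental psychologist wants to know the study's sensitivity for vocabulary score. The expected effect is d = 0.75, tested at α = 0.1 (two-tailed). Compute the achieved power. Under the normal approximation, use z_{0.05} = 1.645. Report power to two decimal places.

For two equal groups, power = Φ(d·√(n/2) − z_{α/2}).
d·√(n/2) = 0.75 × √(50/2) = 0.75 × 5.000 = 3.750.
z_β = 3.750 − 1.645 = 2.105.
Power = Φ(2.105) = 0.982.

power ≈ 0.98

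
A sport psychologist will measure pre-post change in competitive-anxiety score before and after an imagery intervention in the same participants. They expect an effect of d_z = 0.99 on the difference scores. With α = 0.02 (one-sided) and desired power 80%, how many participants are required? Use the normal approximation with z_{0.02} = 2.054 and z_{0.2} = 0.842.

For a paired (one-sample on differences) test: n = ((z_{α} + z_β) / d)².
z_{α} + z_β = 2.054 + 0.842 = 2.896.
n = (2.896 / 0.99)² = 2.925² = 8.56.
Round up.

n = 9 pairs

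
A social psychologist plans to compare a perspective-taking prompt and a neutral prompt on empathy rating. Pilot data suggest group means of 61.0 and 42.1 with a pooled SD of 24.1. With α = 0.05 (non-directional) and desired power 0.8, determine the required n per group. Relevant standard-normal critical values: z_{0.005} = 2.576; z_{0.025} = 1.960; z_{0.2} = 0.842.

n = 26 per group

Cohen's d = |M₁ − M₂| / SD_pooled = |61.0 − 42.1| / 24.1 = 18.9 / 24.1 = 0.784.
For two independent groups with equal n: n = 2·((z_{α/2} + z_β) / d)².
z_{α/2} + z_β = 1.960 + 0.842 = 2.802.
n = 2 × (2.802 / 0.784)² = 2 × 3.574² = 2 × 12.77 = 25.5.
Round up to the next whole participant.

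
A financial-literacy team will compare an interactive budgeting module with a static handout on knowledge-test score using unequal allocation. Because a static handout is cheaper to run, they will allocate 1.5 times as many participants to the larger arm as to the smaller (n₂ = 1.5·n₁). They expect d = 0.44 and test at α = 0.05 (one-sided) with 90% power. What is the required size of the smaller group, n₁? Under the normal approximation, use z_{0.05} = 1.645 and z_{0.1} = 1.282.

n₁ = 74

With allocation ratio k = n₂/n₁ = 1.5, Var(x̄₁−x̄₂) = σ²(1/n₁ + 1/(k·n₁)) = σ²·(k+1)/(k·n₁).
So n₁ = (1 + 1/k)·((z_{α} + z_β)/d)² = 1.667 × (2.927/0.44)².
n₁ = 1.667 × 44.25 = 73.8.
Round up: n₁ = 74, giving n₂ = 1.5 × 74 = 111.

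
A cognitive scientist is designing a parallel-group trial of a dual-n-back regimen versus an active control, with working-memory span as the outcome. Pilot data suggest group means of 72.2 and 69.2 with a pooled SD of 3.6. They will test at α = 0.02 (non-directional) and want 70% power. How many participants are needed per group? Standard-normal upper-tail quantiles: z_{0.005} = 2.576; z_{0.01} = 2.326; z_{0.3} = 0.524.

Cohen's d = |M₁ − M₂| / SD_pooled = |72.2 − 69.2| / 3.6 = 3.0 / 3.6 = 0.833.
For two independent groups with equal n: n = 2·((z_{α/2} + z_β) / d)².
z_{α/2} + z_β = 2.326 + 0.524 = 2.850.
n = 2 × (2.850 / 0.833)² = 2 × 3.421² = 2 × 11.71 = 23.4.
Round up to the next whole participant.

n = 24 per group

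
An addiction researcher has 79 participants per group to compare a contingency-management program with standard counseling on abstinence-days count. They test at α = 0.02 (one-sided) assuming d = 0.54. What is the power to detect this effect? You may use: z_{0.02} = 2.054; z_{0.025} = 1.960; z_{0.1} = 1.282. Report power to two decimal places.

power ≈ 0.91

For two equal groups, power = Φ(d·√(n/2) − z_{α}).
d·√(n/2) = 0.54 × √(79/2) = 0.54 × 6.285 = 3.394.
z_β = 3.394 − 2.054 = 1.340.
Power = Φ(1.340) = 0.910.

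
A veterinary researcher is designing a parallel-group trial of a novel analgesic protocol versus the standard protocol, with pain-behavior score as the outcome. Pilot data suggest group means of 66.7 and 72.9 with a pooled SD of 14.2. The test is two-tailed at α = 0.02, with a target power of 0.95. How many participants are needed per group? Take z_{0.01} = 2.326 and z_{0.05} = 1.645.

Cohen's d = |M₁ − M₂| / SD_pooled = |66.7 − 72.9| / 14.2 = 6.2 / 14.2 = 0.437.
For two independent groups with equal n: n = 2·((z_{α/2} + z_β) / d)².
z_{α/2} + z_β = 2.326 + 1.645 = 3.971.
n = 2 × (3.971 / 0.437)² = 2 × 9.087² = 2 × 82.57 = 165.1.
Round up to the next whole participant.

n = 166 per group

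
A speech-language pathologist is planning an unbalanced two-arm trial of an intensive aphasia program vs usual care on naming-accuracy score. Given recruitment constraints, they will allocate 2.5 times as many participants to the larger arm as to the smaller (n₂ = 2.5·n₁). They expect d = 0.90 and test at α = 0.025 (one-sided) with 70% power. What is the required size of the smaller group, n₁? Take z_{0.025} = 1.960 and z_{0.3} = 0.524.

With allocation ratio k = n₂/n₁ = 2.5, Var(x̄₁−x̄₂) = σ²(1/n₁ + 1/(k·n₁)) = σ²·(k+1)/(k·n₁).
So n₁ = (1 + 1/k)·((z_{α} + z_β)/d)² = 1.400 × (2.484/0.90)².
n₁ = 1.400 × 7.62 = 10.7.
Round up: n₁ = 11, giving n₂ = ⌈2.5 × 11⌉ = ⌈27.5⌉ = 28.

n₁ = 11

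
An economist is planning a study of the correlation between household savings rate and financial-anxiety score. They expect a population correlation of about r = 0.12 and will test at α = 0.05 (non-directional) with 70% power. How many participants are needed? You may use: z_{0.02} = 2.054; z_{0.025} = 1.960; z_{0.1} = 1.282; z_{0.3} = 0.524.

Fisher's z: C = ½·ln((1+r)/(1−r)) = ½·ln(1.2727) = 0.1206.
n = ((z_{α/2} + z_β)/C)² + 3.
(1.960 + 0.524) / 0.1206 = 2.484 / 0.1206 = 20.597.
n = 20.597² + 3 = 424.24 + 3 = 427.2.
Round up.

n = 428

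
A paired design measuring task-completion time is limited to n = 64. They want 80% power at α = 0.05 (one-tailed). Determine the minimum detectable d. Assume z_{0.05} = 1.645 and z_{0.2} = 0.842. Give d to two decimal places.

For a single sample (or paired design) of n = 64: d_min = (z_{α} + z_β)/√n.
z-sum = 1.645 + 0.842 = 2.487.
d_min = 2.487 / √64 = 2.487 / 8.000 = 0.311.

d_min ≈ 0.31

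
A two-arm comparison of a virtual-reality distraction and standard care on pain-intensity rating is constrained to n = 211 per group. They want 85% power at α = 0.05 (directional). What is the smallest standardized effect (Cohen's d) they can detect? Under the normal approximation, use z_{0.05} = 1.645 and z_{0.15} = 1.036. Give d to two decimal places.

For two independent groups of n = 211 each: d_min = (z_{α} + z_β)·√(2/n).
z-sum = 1.645 + 1.036 = 2.681.
d_min = 2.681 × √(2/211) = 2.681 × 0.0974 = 0.261.

d_min ≈ 0.26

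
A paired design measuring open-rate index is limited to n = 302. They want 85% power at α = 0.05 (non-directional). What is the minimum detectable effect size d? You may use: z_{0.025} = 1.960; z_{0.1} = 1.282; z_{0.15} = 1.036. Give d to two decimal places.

d_min ≈ 0.17

For a single sample (or paired design) of n = 302: d_min = (z_{α/2} + z_β)/√n.
z-sum = 1.960 + 1.036 = 2.996.
d_min = 2.996 / √302 = 2.996 / 17.378 = 0.172.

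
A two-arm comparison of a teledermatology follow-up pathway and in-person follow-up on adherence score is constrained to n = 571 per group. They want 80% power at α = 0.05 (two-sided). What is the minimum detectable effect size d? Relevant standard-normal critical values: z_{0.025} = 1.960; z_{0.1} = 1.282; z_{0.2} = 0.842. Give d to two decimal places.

For two independent groups of n = 571 each: d_min = (z_{α/2} + z_β)·√(2/n).
z-sum = 1.960 + 0.842 = 2.802.
d_min = 2.802 × √(2/571) = 2.802 × 0.0592 = 0.166.

d_min ≈ 0.17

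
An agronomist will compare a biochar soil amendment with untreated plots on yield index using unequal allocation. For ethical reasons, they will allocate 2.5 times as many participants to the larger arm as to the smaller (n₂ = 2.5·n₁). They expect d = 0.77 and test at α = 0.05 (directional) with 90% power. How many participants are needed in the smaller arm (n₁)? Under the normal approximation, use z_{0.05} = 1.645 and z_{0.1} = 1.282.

n₁ = 21

With allocation ratio k = n₂/n₁ = 2.5, Var(x̄₁−x̄₂) = σ²(1/n₁ + 1/(k·n₁)) = σ²·(k+1)/(k·n₁).
So n₁ = (1 + 1/k)·((z_{α} + z_β)/d)² = 1.400 × (2.927/0.77)².
n₁ = 1.400 × 14.45 = 20.2.
Round up: n₁ = 21, giving n₂ = ⌈2.5 × 21⌉ = ⌈52.5⌉ = 53.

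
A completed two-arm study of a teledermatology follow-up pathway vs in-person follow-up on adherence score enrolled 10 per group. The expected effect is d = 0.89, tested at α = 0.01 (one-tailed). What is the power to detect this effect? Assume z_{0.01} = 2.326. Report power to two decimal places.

For two equal groups, power = Φ(d·√(n/2) − z_{α}).
d·√(n/2) = 0.89 × √(10/2) = 0.89 × 2.236 = 1.990.
z_β = 1.990 − 2.326 = -0.336.
Power = Φ(-0.336) = 0.368.

power ≈ 0.37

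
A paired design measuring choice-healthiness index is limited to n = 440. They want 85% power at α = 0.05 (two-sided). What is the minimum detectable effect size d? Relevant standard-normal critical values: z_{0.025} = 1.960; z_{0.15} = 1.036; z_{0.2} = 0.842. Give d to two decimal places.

d_min ≈ 0.14

For a single sample (or paired design) of n = 440: d_min = (z_{α/2} + z_β)/√n.
z-sum = 1.960 + 1.036 = 2.996.
d_min = 2.996 / √440 = 2.996 / 20.976 = 0.143.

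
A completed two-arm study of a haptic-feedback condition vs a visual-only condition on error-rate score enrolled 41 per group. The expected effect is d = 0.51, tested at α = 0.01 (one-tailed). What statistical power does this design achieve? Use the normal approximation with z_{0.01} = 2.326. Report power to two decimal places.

power ≈ 0.49

For two equal groups, power = Φ(d·√(n/2) − z_{α}).
d·√(n/2) = 0.51 × √(41/2) = 0.51 × 4.528 = 2.309.
z_β = 2.309 − 2.326 = -0.017.
Power = Φ(-0.017) = 0.493.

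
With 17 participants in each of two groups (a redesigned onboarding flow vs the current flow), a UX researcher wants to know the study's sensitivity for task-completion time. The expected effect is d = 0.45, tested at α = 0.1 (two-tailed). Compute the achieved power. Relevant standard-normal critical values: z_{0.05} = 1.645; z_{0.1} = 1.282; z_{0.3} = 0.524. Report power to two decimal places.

power ≈ 0.37

For two equal groups, power = Φ(d·√(n/2) − z_{α/2}).
d·√(n/2) = 0.45 × √(17/2) = 0.45 × 2.915 = 1.312.
z_β = 1.312 − 1.645 = -0.333.
Power = Φ(-0.333) = 0.370.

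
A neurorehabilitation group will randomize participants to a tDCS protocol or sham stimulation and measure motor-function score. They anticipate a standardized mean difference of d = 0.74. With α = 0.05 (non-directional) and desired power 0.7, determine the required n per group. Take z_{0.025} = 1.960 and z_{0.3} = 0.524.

n = 23 per group

For two independent groups with equal n: n = 2·((z_{α/2} + z_β) / d)².
z_{α/2} + z_β = 1.960 + 0.524 = 2.484.
n = 2 × (2.484 / 0.74)² = 2 × 3.357² = 2 × 11.27 = 22.5.
Round up to the next whole participant.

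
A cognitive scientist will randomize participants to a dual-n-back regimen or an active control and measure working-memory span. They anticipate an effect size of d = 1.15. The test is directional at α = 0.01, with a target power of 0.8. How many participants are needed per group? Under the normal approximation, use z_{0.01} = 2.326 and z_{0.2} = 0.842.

n = 16 per group

For two independent groups with equal n: n = 2·((z_{α} + z_β) / d)².
z_{α} + z_β = 2.326 + 0.842 = 3.168.
n = 2 × (3.168 / 1.15)² = 2 × 2.755² = 2 × 7.59 = 15.2.
Round up to the next whole participant.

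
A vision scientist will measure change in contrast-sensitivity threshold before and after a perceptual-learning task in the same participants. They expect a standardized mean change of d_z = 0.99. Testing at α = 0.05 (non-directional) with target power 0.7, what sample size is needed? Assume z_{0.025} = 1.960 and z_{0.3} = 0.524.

n = 7 pairs

For a paired (one-sample on differences) test: n = ((z_{α/2} + z_β) / d)².
z_{α/2} + z_β = 1.960 + 0.524 = 2.484.
n = (2.484 / 0.99)² = 2.509² = 6.30.
Round up.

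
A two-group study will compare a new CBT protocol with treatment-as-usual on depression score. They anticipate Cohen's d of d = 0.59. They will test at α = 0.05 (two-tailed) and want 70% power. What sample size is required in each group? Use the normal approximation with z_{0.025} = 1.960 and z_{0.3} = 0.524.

n = 36 per group

For two independent groups with equal n: n = 2·((z_{α/2} + z_β) / d)².
z_{α/2} + z_β = 1.960 + 0.524 = 2.484.
n = 2 × (2.484 / 0.59)² = 2 × 4.210² = 2 × 17.73 = 35.5.
Round up to the next whole participant.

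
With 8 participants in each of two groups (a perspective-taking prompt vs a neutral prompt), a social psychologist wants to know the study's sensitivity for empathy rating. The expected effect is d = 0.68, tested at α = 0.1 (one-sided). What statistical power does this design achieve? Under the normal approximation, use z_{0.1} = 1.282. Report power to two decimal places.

power ≈ 0.53

For two equal groups, power = Φ(d·√(n/2) − z_{α}).
d·√(n/2) = 0.68 × √(8/2) = 0.68 × 2.000 = 1.360.
z_β = 1.360 − 1.282 = 0.078.
Power = Φ(0.078) = 0.531.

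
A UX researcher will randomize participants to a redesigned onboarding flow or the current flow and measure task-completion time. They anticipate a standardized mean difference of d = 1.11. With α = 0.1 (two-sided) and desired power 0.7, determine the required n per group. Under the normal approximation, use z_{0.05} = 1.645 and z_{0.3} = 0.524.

For two independent groups with equal n: n = 2·((z_{α/2} + z_β) / d)².
z_{α/2} + z_β = 1.645 + 0.524 = 2.169.
n = 2 × (2.169 / 1.11)² = 2 × 1.954² = 2 × 3.82 = 7.6.
Round up to the next whole participant.

n = 8 per group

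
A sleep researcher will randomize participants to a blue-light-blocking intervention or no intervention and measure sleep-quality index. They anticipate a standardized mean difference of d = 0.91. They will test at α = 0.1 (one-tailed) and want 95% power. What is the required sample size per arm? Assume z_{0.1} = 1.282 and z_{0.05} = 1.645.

For two independent groups with equal n: n = 2·((z_{α} + z_β) / d)².
z_{α} + z_β = 1.282 + 1.645 = 2.927.
n = 2 × (2.927 / 0.91)² = 2 × 3.216² = 2 × 10.35 = 20.7.
Round up to the next whole participant.

n = 21 per group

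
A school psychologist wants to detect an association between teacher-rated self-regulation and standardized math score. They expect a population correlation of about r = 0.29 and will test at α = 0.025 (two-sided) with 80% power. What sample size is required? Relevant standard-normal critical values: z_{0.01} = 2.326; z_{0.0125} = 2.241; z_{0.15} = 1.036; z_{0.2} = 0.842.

n = 110

Fisher's z: C = ½·ln((1+r)/(1−r)) = ½·ln(1.8169) = 0.2986.
n = ((z_{α/2} + z_β)/C)² + 3.
(2.241 + 0.842) / 0.2986 = 3.083 / 0.2986 = 10.325.
n = 10.325² + 3 = 106.60 + 3 = 109.6.
Round up.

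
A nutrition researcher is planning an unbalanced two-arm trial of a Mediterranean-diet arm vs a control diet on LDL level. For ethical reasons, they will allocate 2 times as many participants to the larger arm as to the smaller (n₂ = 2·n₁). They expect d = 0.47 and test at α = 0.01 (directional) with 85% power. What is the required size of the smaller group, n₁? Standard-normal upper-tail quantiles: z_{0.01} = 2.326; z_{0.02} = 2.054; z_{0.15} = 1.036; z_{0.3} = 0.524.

With allocation ratio k = n₂/n₁ = 2, Var(x̄₁−x̄₂) = σ²(1/n₁ + 1/(k·n₁)) = σ²·(k+1)/(k·n₁).
So n₁ = (1 + 1/k)·((z_{α} + z_β)/d)² = 1.500 × (3.362/0.47)².
n₁ = 1.500 × 51.17 = 76.8.
Round up: n₁ = 77, giving n₂ = 2 × 77 = 154.

n₁ = 77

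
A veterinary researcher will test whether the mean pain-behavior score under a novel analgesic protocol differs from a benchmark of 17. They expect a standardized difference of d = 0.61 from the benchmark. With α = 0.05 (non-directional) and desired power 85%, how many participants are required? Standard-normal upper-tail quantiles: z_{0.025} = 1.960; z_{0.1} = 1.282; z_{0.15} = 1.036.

n = 25

For a one-sample test: n = ((z_{α/2} + z_β) / d)².
z_{α/2} + z_β = 1.960 + 1.036 = 2.996.
n = (2.996 / 0.61)² = 4.911² = 24.12.
Round up.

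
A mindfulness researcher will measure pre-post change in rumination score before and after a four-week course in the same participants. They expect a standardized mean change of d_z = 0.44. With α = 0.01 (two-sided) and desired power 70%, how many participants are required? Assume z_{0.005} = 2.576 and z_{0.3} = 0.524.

For a paired (one-sample on differences) test: n = ((z_{α/2} + z_β) / d)².
z_{α/2} + z_β = 2.576 + 0.524 = 3.100.
n = (3.100 / 0.44)² = 7.045² = 49.64.
Round up.

n = 50 pairs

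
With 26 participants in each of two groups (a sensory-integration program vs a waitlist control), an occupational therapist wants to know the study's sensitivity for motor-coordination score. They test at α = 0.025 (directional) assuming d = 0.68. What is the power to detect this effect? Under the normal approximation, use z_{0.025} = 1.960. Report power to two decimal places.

power ≈ 0.69

For two equal groups, power = Φ(d·√(n/2) − z_{α}).
d·√(n/2) = 0.68 × √(26/2) = 0.68 × 3.606 = 2.452.
z_β = 2.452 − 1.960 = 0.492.
Power = Φ(0.492) = 0.689.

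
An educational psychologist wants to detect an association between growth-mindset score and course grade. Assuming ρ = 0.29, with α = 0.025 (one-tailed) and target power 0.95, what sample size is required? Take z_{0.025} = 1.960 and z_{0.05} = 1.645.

Fisher's z: C = ½·ln((1+r)/(1−r)) = ½·ln(1.8169) = 0.2986.
n = ((z_{α} + z_β)/C)² + 3.
(1.960 + 1.645) / 0.2986 = 3.605 / 0.2986 = 12.073.
n = 12.073² + 3 = 145.76 + 3 = 148.8.
Round up.

n = 149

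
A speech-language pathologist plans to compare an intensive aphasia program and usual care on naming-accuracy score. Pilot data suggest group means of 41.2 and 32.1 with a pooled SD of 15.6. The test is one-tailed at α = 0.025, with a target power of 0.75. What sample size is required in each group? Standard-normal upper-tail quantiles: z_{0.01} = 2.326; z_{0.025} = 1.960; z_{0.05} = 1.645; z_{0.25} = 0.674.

Cohen's d = |M₁ − M₂| / SD_pooled = |41.2 − 32.1| / 15.6 = 9.1 / 15.6 = 0.583.
For two independent groups with equal n: n = 2·((z_{α} + z_β) / d)².
z_{α} + z_β = 1.960 + 0.674 = 2.634.
n = 2 × (2.634 / 0.583)² = 2 × 4.518² = 2 × 20.41 = 40.8.
Round up to the next whole participant.

n = 41 per group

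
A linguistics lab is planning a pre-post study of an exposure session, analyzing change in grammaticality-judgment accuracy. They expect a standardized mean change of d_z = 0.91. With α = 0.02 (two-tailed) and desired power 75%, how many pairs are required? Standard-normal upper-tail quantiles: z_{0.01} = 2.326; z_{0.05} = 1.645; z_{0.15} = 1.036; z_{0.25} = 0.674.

For a paired (one-sample on differences) test: n = ((z_{α/2} + z_β) / d)².
z_{α/2} + z_β = 2.326 + 0.674 = 3.000.
n = (3.000 / 0.91)² = 3.297² = 10.87.
Round up.

n = 11 pairs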